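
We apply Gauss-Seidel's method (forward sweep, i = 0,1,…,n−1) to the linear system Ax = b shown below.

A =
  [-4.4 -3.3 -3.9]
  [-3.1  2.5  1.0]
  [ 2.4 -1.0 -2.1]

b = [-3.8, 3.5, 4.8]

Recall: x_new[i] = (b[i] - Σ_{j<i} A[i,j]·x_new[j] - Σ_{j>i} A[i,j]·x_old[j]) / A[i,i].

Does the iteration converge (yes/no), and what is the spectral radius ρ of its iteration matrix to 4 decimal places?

no, ρ = 1.4634

Let D = diag(-4.4, 2.5, -2.1); L, U the strict triangles.
GS T = -(D+L)⁻¹U: row 0 first, T[0,2] = -(-3.9)/(-4.4) = -0.8864; later rows by forward substitution.
  T[0,:] = [+0.0000 -0.7500 -0.8864]
  T[1,:] = [+0.0000 -0.9300 -1.4991]
  T[2,:] = [+0.0000 -0.4143 -0.2991]
moduli |λ_i(T)| = 1.4634, 0.2343, 0.0000.
ρ = 1.4634; 1.4634 > 1: divergent.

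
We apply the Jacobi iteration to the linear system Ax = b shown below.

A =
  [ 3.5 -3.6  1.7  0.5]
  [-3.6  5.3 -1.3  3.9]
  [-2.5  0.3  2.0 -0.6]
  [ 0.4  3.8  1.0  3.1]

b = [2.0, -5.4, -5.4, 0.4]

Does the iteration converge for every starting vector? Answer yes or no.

A = D + L + U where D = diag(3.5, 5.3, 2, 3.1).
Jacobi: T = -D⁻¹(L+U), T[1,2] = -(-1.3)/(5.3) = +0.2453; T[1,1] = 0.
  T[0,:] = [+0.0000, +1.0286, -0.4857, -0.1429]
  T[1,:] = [+0.6792, +0.0000, +0.2453, -0.7358]
  T[2,:] = [+1.2500, -0.1500, +0.0000, +0.3000]
  T[3,:] = [-0.1290, -1.2258, -0.3226, +0.0000]
eigenvalue magnitudes: 1.3622, 1.1250, 0.8428, 0.8428.
spectral radius ρ = 1.3622; 1.3622 > 1: divergent.

no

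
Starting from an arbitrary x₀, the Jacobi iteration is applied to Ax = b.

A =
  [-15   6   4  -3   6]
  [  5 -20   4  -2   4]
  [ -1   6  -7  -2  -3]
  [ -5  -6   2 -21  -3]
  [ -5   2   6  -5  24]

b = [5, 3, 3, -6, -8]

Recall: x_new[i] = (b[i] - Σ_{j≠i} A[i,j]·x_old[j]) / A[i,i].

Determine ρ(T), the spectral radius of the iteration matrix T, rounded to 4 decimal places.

Diagonal D = diag(-15, -20, -7, -21, 24); L, U strict lower/upper.
T_J = -D⁻¹(L+U): T[2,0] = -(-1)/(-7) = -0.1429; T[2,2] = 0.
  T[0,:] = [+0.0000  +0.4000  +0.2667  -0.2000  +0.4000]
  T[1,:] = [+0.2500  +0.0000  +0.2000  -0.1000  +0.2000]
  T[2,:] = [-0.1429  +0.8571  +0.0000  -0.2857  -0.4286]
  T[3,:] = [-0.2381  -0.2857  +0.0952  +0.0000  -0.1429]
  T[4,:] = [+0.2083  -0.0833  -0.2500  +0.2083  +0.0000]
|roots of det(T-λI)|: 0.5966, 0.4641, 0.4641, 0.2778, 0.0466.
ρ = 0.5966; 0.5966 < 1, so it converges for any x₀.

0.5966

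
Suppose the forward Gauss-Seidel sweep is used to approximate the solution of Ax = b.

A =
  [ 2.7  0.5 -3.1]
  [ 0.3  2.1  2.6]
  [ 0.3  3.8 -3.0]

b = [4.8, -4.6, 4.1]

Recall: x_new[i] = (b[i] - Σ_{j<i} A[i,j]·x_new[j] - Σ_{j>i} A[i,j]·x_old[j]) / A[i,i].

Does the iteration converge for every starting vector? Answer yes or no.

Split A = D + L + U, D = diag(2.7, 2.1, -3).
GS T = -(D+L)⁻¹U: row 0 first, T[0,1] = -(0.5)/(2.7) = -0.1852; later rows by forward substitution.
  T[0,:] = [+0.0000  -0.1852  +1.1481]
  T[1,:] = [+0.0000  +0.0265  -1.4021]
  T[2,:] = [+0.0000  +0.0150  -1.6612]
moduli |λ_i(T)| = 1.6487, 0.0139, 0.0000.
ρ = 1.6487; 1.6487 > 1: divergent.

no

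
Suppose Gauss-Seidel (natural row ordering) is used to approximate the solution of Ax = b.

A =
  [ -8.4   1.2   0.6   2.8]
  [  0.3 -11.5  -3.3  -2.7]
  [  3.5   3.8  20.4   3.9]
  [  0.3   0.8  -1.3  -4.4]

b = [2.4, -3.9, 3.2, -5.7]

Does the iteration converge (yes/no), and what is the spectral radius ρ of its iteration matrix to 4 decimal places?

Split A = D + L + U, D = diag(-8.4, -11.5, 20.4, -4.4).
GS T = -(D+L)⁻¹U: row 0 first, T[0,1] = -(1.2)/(-8.4) = +0.1429; later rows by forward substitution.
  T[0,:] = [+0.0000, +0.1429, +0.0714, +0.3333]
  T[1,:] = [+0.0000, +0.0037, -0.2851, -0.2261]
  T[2,:] = [+0.0000, -0.0252, +0.0409, -0.2063]
  T[3,:] = [+0.0000, +0.0179, -0.0590, +0.0426]
|roots of det(T-λI)|: 0.1784, 0.0547, 0.0547, 0.0000.
ρ = 0.1784; 0.1784 < 1 ⇒ converges.

yes, ρ = 0.1784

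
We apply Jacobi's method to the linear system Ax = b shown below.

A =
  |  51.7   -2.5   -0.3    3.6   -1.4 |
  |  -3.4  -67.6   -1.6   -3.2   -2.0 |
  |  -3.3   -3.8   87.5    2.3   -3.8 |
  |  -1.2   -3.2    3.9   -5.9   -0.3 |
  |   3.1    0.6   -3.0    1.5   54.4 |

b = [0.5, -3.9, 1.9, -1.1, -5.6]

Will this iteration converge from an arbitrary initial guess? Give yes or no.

yes

A = D + L + U where D = diag(51.7, -67.6, 87.5, -5.9, 54.4).
Jacobi T = -D⁻¹(L+U): T[3,0] = -(-1.2)/(-5.9) = -0.2034; T[3,3] = 0.
  T[0,:] = [+0.0000  +0.0484  +0.0058  -0.0696  +0.0271]
  T[1,:] = [-0.0503  +0.0000  -0.0237  -0.0473  -0.0296]
  T[2,:] = [+0.0377  +0.0434  +0.0000  -0.0263  +0.0434]
  T[3,:] = [-0.2034  -0.5424  +0.6610  +0.0000  -0.0508]
  T[4,:] = [-0.0570  -0.0110  +0.0551  -0.0276  +0.0000]
moduli |λ_i(T)| = 0.2228, 0.1627, 0.1627, 0.0176, 0.0104.
ρ(T) = max|λ| = 0.2228; 0.2228 < 1, so it converges for any x₀.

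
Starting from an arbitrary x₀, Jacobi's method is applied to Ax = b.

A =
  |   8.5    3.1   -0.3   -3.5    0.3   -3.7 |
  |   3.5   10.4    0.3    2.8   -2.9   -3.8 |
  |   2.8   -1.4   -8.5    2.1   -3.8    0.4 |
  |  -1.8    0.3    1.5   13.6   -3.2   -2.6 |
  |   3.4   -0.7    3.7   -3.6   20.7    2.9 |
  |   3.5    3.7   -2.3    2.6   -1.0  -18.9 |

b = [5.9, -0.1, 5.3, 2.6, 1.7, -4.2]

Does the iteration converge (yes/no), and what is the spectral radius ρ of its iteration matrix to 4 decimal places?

Split A = D + L + U, D = diag(8.5, 10.4, -8.5, 13.6, 20.7, -18.9).
Jacobi T = -D⁻¹(L+U): T[3,0] = -(-1.8)/(13.6) = +0.1324; T[3,3] = 0.
  T[0,:] = [+0.0000 -0.3647 +0.0353 +0.4118 -0.0353 +0.4353]
  T[1,:] = [-0.3365 +0.0000 -0.0288 -0.2692 +0.2788 +0.3654]
  T[2,:] = [+0.3294 -0.1647 +0.0000 +0.2471 -0.4471 +0.0471]
  T[3,:] = [+0.1324 -0.0221 -0.1103 +0.0000 +0.2353 +0.1912]
  T[4,:] = [-0.1643 +0.0338 -0.1787 +0.1739 +0.0000 -0.1401]
  T[5,:] = [+0.1852 +0.1958 -0.1217 +0.1376 -0.0529 +0.0000]
moduli |λ_i(T)| = 0.6120, 0.5162, 0.5162, 0.4091, 0.2115, 0.1409.
ρ = 0.6120; 0.6120 < 1, so it converges for any x₀.

yes, ρ = 0.6120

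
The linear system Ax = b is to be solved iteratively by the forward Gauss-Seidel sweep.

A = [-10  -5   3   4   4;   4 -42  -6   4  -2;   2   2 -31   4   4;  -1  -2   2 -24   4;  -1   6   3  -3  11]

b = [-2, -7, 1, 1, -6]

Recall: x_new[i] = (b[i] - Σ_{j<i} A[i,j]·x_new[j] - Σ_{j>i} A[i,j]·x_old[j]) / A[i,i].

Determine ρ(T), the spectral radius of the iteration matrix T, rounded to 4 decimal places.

Diagonal D = diag(-10, -42, -31, -24, 11); L, U strict lower/upper.
Gauss-Seidel: T = -(D+L)⁻¹U, row 0 first, T[0,4] = -(4)/(-10) = +0.4000; later rows by forward substitution.
  T[0,:] = [+0.0000  -0.5000  +0.3000  +0.4000  +0.4000]
  T[1,:] = [+0.0000  -0.0476  -0.1143  +0.1333  -0.0095]
  T[2,:] = [+0.0000  -0.0353  +0.0120  +0.1634  +0.1542]
  T[3,:] = [+0.0000  +0.0219  -0.0020  -0.0142  +0.1636]
  T[4,:] = [+0.0000  -0.0039  +0.0858  -0.0848  +0.0441]
|roots of det(T-λI)|: 0.1594, 0.1060, 0.1060, 0.0781, 0.0000.
ρ(T) = max|λ| = 0.1594; 0.1594 < 1 ⇒ converges.

0.1594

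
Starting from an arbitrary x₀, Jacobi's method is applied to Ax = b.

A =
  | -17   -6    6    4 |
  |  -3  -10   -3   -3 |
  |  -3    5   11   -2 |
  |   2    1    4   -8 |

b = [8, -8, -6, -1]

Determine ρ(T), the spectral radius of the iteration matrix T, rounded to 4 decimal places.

Let D = diag(-17, -10, 11, -8); L, U the strict triangles.
T_J = -D⁻¹(L+U): T[0,1] = -(-6)/(-17) = -0.3529; T[0,0] = 0.
  T[0,:] = [+0.0000 -0.3529 +0.3529 +0.2353]
  T[1,:] = [-0.3000 +0.0000 -0.3000 -0.3000]
  T[2,:] = [+0.2727 -0.4545 +0.0000 +0.1818]
  T[3,:] = [+0.2500 +0.1250 +0.5000 +0.0000]
|λ(T)| sorted: 0.8538, 0.3376, 0.3376, 0.2927.
spectral radius ρ = 0.8538; 0.8538 < 1 ⇒ converges.

0.8538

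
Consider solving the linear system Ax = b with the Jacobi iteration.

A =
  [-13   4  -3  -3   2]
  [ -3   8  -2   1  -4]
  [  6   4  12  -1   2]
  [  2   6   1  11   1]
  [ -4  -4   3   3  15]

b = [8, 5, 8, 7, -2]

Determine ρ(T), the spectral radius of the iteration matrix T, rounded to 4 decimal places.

A = D + L + U where D = diag(-13, 8, 12, 11, 15).
T_J = -D⁻¹(L+U): T[0,4] = -(2)/(-13) = +0.1538; T[0,0] = 0.
  T[0,:] = [+0.0000  +0.3077  -0.2308  -0.2308  +0.1538]
  T[1,:] = [+0.3750  +0.0000  +0.2500  -0.1250  +0.5000]
  T[2,:] = [-0.5000  -0.3333  +0.0000  +0.0833  -0.1667]
  T[3,:] = [-0.1818  -0.5455  -0.0909  +0.0000  -0.0909]
  T[4,:] = [+0.2667  +0.2667  -0.2000  -0.2000  +0.0000]
|eigenvalues of T|: 0.8439, 0.4155, 0.4155, 0.2082, 0.0942.
spectral radius ρ = 0.8439; 0.8439 < 1 ⇒ converges.

0.8439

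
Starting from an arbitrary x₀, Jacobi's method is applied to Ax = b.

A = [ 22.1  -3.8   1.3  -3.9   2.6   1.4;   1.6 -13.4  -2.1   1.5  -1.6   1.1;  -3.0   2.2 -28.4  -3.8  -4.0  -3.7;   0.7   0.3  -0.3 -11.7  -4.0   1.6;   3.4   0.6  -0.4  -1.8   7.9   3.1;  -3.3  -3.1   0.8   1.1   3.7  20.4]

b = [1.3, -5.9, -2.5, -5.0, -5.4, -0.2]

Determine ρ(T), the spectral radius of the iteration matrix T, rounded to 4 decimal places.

0.5046

Let D = diag(22.1, -13.4, -28.4, -11.7, 7.9, 20.4); L, U the strict triangles.
Jacobi: T = -D⁻¹(L+U), T[2,1] = -(2.2)/(-28.4) = +0.0775; T[2,2] = 0.
  T[0,:] = [+0.0000  +0.1719  -0.0588  +0.1765  -0.1176  -0.0633]
  T[1,:] = [+0.1194  +0.0000  -0.1567  +0.1119  -0.1194  +0.0821]
  T[2,:] = [-0.1056  +0.0775  +0.0000  -0.1338  -0.1408  -0.1303]
  T[3,:] = [+0.0598  +0.0256  -0.0256  +0.0000  -0.3419  +0.1368]
  T[4,:] = [-0.4304  -0.0759  +0.0506  +0.2278  +0.0000  -0.3924]
  T[5,:] = [+0.1618  +0.1520  -0.0392  -0.0539  -0.1814  +0.0000]
moduli |λ_i(T)| = 0.5046, 0.2753, 0.2753, 0.2070, 0.2070, 0.0749.
ρ = 0.5046; 0.5046 < 1: convergent.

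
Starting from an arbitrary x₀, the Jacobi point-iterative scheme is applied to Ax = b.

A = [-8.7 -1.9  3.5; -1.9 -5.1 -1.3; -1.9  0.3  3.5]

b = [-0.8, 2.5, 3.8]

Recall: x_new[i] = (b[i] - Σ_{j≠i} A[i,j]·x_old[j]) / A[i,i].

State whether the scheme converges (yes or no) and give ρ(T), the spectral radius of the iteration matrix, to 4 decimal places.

yes, ρ = 0.6249

Diagonal D = diag(-8.7, -5.1, 3.5); L, U strict lower/upper.
Jacobi T = -D⁻¹(L+U): T[1,0] = -(-1.9)/(-5.1) = -0.3725; T[1,1] = 0.
  T[0,:] = [+0.0000 -0.2184 +0.4023]
  T[1,:] = [-0.3725 +0.0000 -0.2549]
  T[2,:] = [+0.5429 -0.0857 +0.0000]
|roots of det(T-λI)|: 0.6249, 0.4819, 0.1430.
ρ(T) = max|λ| = 0.6249; 0.6249 < 1, so it converges for any x₀.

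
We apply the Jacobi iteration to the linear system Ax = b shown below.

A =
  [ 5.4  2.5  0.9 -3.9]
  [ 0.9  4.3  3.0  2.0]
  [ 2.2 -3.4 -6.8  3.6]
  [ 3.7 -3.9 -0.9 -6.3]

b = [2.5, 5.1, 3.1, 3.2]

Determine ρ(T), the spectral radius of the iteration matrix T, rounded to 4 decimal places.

1.1818

Write A = D+L+U with D = diag(5.4, 4.3, -6.8, -6.3).
Jacobi: T = -D⁻¹(L+U), T[3,0] = -(3.7)/(-6.3) = +0.5873; T[3,3] = 0.
  T[0,:] = [+0.0000, -0.4630, -0.1667, +0.7222]
  T[1,:] = [-0.2093, +0.0000, -0.6977, -0.4651]
  T[2,:] = [+0.3235, -0.5000, +0.0000, +0.5294]
  T[3,:] = [+0.5873, -0.6190, -0.1429, +0.0000]
|λ(T)| sorted: 1.1818, 0.6769, 0.4451, 0.0598.
ρ(T) = max|λ| = 1.1818; 1.1818 > 1 ⇒ diverges.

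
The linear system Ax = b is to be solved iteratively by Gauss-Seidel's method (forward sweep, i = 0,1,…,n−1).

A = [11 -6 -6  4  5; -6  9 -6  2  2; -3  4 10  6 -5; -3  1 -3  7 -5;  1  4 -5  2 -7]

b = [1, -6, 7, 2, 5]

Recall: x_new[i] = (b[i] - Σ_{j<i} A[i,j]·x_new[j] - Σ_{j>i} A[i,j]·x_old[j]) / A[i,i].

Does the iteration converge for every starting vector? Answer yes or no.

Write A = D+L+U with D = diag(11, 9, 10, 7, -7).
GS T = -(D+L)⁻¹U: row 0 first, T[0,3] = -(4)/(11) = -0.3636; later rows by forward substitution.
  T[0,:] = [+0.0000  +0.5455  +0.5455  -0.3636  -0.4545]
  T[1,:] = [+0.0000  +0.3636  +1.0303  -0.4646  -0.5253]
  T[2,:] = [+0.0000  +0.0182  -0.2485  -0.5232  +0.5737]
  T[3,:] = [+0.0000  +0.1896  -0.0199  -0.3137  +0.8404]
  T[4,:] = [+0.0000  +0.3269  +0.8385  -0.0334  -0.5348]
|roots of det(T-λI)|: 1.2345, 0.6329, 0.6329, 0.0450, 0.0000.
spectral radius ρ = 1.2345; 1.2345 > 1, so it fails to converge.

no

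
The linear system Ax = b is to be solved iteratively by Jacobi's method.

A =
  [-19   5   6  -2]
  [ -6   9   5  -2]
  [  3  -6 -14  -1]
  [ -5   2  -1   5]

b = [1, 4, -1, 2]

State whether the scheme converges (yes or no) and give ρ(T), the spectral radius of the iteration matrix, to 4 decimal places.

yes, ρ = 0.6822

Write A = D+L+U with D = diag(-19, 9, -14, 5).
Jacobi: T = -D⁻¹(L+U), T[3,0] = -(-5)/(5) = +1.0000; T[3,3] = 0.
  T[0,:] = [+0.0000 +0.2632 +0.3158 -0.1053]
  T[1,:] = [+0.6667 +0.0000 -0.5556 +0.2222]
  T[2,:] = [+0.2143 -0.4286 +0.0000 -0.0714]
  T[3,:] = [+1.0000 -0.4000 +0.2000 +0.0000]
moduli |λ_i(T)| = 0.6822, 0.4184, 0.2868, 0.2868.
spectral radius ρ = 0.6822; 0.6822 < 1, so it converges for any x₀.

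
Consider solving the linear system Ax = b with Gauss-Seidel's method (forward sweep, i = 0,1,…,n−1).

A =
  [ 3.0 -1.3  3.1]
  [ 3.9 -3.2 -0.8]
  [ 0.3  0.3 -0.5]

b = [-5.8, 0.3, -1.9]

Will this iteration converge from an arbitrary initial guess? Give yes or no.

yes

A = D + L + U where D = diag(3, -3.2, -0.5).
Gauss-Seidel: T = -(D+L)⁻¹U, row 0 first, T[0,1] = -(-1.3)/(3) = +0.4333; later rows by forward substitution.
  T[0,:] = [+0.0000  +0.4333  -1.0333]
  T[1,:] = [+0.0000  +0.5281  -1.5094]
  T[2,:] = [+0.0000  +0.5769  -1.5256]
|roots of det(T-λI)|: 0.9274, 0.0701, 0.0000.
spectral radius ρ = 0.9274; 0.9274 < 1, so it converges for any x₀.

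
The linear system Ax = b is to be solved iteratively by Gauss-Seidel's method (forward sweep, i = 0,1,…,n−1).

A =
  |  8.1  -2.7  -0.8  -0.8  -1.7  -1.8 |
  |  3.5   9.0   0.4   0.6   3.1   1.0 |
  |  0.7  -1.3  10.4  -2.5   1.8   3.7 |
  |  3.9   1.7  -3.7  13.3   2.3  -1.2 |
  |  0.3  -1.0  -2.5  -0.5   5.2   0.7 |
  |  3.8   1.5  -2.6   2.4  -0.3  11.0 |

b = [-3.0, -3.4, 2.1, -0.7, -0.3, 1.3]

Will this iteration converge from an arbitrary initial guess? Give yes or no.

Split A = D + L + U, D = diag(8.1, 9, 10.4, 13.3, 5.2, 11).
Gauss-Seidel: T = -(D+L)⁻¹U, row 0 first, T[0,2] = -(-0.8)/(8.1) = +0.0988; later rows by forward substitution.
  T[0,:] = [+0.0000  +0.3333  +0.0988  +0.0988  +0.2099  +0.2222]
  T[1,:] = [+0.0000  -0.1296  -0.0829  -0.1051  -0.4261  -0.1975]
  T[2,:] = [+0.0000  -0.0386  -0.0170  +0.2206  -0.2405  -0.3954]
  T[3,:] = [+0.0000  -0.0919  -0.0231  +0.0458  -0.2469  -0.0597]
  T[4,:] = [+0.0000  -0.0716  -0.0320  +0.0846  -0.2334  -0.3813]
  T[5,:] = [+0.0000  -0.0885  -0.0227  +0.0247  -0.0237  -0.1407]
moduli |λ_i(T)| = 0.5003, 0.1646, 0.1646, 0.1067, 0.0198, 0.0000.
ρ = 0.5003; 0.5003 < 1 ⇒ converges.

yes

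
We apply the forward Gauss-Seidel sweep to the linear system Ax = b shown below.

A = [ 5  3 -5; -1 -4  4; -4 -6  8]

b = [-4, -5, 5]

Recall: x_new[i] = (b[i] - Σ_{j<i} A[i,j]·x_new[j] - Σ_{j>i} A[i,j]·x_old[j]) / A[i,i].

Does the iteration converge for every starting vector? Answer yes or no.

Split A = D + L + U, D = diag(5, -4, 8).
GS T = -(D+L)⁻¹U: row 0 first, T[0,1] = -(3)/(5) = -0.6000; later rows by forward substitution.
  T[0,:] = [+0.0000  -0.6000  +1.0000]
  T[1,:] = [+0.0000  +0.1500  +0.7500]
  T[2,:] = [+0.0000  -0.1875  +1.0625]
|λ(T)| sorted: 0.8661, 0.3464, 0.0000.
ρ = 0.8661; 0.8661 < 1, so it converges for any x₀.

yes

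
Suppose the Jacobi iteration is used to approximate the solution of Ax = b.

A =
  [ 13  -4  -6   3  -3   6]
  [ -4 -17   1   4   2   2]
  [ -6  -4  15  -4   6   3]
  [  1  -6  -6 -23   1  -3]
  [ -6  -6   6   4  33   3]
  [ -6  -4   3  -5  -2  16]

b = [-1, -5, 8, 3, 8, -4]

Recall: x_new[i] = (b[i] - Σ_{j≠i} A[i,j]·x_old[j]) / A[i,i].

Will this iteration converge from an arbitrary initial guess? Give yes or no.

yes

Let D = diag(13, -17, 15, -23, 33, 16); L, U the strict triangles.
Jacobi T = -D⁻¹(L+U): T[3,1] = -(-6)/(-23) = -0.2609; T[3,3] = 0.
  T[0,:] = [+0.0000 +0.3077 +0.4615 -0.2308 +0.2308 -0.4615]
  T[1,:] = [-0.2353 +0.0000 +0.0588 +0.2353 +0.1176 +0.1176]
  T[2,:] = [+0.4000 +0.2667 +0.0000 +0.2667 -0.4000 -0.2000]
  T[3,:] = [+0.0435 -0.2609 -0.2609 +0.0000 +0.0435 -0.1304]
  T[4,:] = [+0.1818 +0.1818 -0.1818 -0.1212 +0.0000 -0.0909]
  T[5,:] = [+0.3750 +0.2500 -0.1875 +0.3125 +0.1250 +0.0000]
|eigenvalues of T|: 0.5804, 0.4106, 0.4106, 0.3653, 0.3653, 0.3408.
ρ(T) = max|λ| = 0.5804; 0.5804 < 1, so it converges for any x₀.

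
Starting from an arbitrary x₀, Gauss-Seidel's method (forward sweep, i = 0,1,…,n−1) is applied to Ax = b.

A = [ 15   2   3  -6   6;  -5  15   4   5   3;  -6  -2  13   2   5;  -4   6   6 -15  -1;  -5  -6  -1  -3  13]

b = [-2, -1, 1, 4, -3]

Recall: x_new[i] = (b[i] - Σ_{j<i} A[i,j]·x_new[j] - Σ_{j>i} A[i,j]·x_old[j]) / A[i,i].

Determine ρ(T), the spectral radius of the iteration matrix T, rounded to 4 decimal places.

0.7994

Let D = diag(15, 15, 13, -15, 13); L, U the strict triangles.
GS T = -(D+L)⁻¹U: row 0 first, T[0,4] = -(6)/(15) = -0.4000; later rows by forward substitution.
  T[0,:] = [+0.0000  -0.1333  -0.2000  +0.4000  -0.4000]
  T[1,:] = [+0.0000  -0.0444  -0.3333  -0.2000  -0.3333]
  T[2,:] = [+0.0000  -0.0684  -0.1436  +0.0000  -0.6205]
  T[3,:] = [+0.0000  -0.0096  -0.1374  -0.1867  -0.3415]
  T[4,:] = [+0.0000  -0.0793  -0.2735  +0.0185  -0.4342]
|λ(T)| sorted: 0.7994, 0.1341, 0.1339, 0.0098, 0.0000.
ρ(T) = max|λ| = 0.7994; 0.7994 < 1, so it converges for any x₀.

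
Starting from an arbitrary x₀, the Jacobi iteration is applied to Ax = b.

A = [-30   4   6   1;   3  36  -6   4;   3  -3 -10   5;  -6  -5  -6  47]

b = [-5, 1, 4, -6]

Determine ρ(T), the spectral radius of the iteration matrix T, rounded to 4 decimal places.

0.4034

Split A = D + L + U, D = diag(-30, 36, -10, 47).
Jacobi T = -D⁻¹(L+U): T[3,0] = -(-6)/(47) = +0.1277; T[3,3] = 0.
  T[0,:] = [+0.0000 +0.1333 +0.2000 +0.0333]
  T[1,:] = [-0.0833 +0.0000 +0.1667 -0.1111]
  T[2,:] = [+0.3000 -0.3000 +0.0000 +0.5000]
  T[3,:] = [+0.1277 +0.1064 +0.1277 +0.0000]
eigenvalue magnitudes: 0.4034, 0.2843, 0.2843, 0.0837.
spectral radius ρ = 0.4034; 0.4034 < 1 ⇒ converges.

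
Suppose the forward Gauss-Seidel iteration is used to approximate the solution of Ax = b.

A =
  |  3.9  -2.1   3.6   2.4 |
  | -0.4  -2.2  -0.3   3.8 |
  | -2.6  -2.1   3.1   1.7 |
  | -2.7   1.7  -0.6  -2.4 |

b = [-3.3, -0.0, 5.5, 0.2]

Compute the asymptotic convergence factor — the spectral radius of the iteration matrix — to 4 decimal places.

A = D + L + U where D = diag(3.9, -2.2, 3.1, -2.4).
GS T = -(D+L)⁻¹U: row 0 first, T[0,2] = -(3.6)/(3.9) = -0.9231; later rows by forward substitution.
  T[0,:] = [+0.0000 +0.5385 -0.9231 -0.6154]
  T[1,:] = [+0.0000 -0.0979 +0.0315 +1.8392]
  T[2,:] = [+0.0000 +0.3853 -0.7529 +0.1814]
  T[3,:] = [+0.0000 -0.7714 +1.2490 +1.9497]
|eigenvalues of T|: 1.3703, 0.3625, 0.0912, 0.0000.
ρ(T) = max|λ| = 1.3703; 1.3703 > 1: divergent.

1.3703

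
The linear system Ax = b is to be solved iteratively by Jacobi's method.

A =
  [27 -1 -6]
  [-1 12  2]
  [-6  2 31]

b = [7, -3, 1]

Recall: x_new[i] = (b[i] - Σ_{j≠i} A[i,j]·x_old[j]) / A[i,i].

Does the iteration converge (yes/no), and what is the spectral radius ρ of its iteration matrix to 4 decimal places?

A = D + L + U where D = diag(27, 12, 31).
Jacobi: T = -D⁻¹(L+U), T[2,1] = -(2)/(31) = -0.0645; T[2,2] = 0.
  T[0,:] = [+0.0000 +0.0370 +0.2222]
  T[1,:] = [+0.0833 +0.0000 -0.1667]
  T[2,:] = [+0.1935 -0.0645 +0.0000]
moduli |λ_i(T)| = 0.2572, 0.2137, 0.0435.
ρ(T) = max|λ| = 0.2572; 0.2572 < 1: convergent.

yes, ρ = 0.2572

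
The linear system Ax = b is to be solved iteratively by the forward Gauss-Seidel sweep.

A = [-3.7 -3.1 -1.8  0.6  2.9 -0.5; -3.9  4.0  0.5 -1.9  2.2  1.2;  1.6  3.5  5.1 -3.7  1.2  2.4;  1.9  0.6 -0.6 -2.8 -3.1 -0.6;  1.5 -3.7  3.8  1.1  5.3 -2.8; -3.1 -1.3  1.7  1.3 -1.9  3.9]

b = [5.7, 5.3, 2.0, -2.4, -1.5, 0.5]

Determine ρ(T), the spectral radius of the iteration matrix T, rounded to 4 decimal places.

Write A = D+L+U with D = diag(-3.7, 4, 5.1, -2.8, 5.3, 3.9).
Gauss-Seidel: T = -(D+L)⁻¹U, row 0 first, T[0,5] = -(-0.5)/(-3.7) = -0.1351; later rows by forward substitution.
  T[0,:] = [+0.0000 -0.8378 -0.4865 +0.1622 +0.7838 -0.1351]
  T[1,:] = [+0.0000 -0.8169 -0.5993 +0.6331 +0.2142 -0.4318]
  T[2,:] = [+0.0000 +0.8235 +0.5639 +0.2401 -0.6282 -0.1319]
  T[3,:] = [+0.0000 -0.9200 -0.5794 +0.1942 -0.3948 -0.3702]
  T[4,:] = [+0.0000 -0.7326 -0.5648 +0.1836 +0.4600 +0.4365]
  T[5,:] = [+0.0000 -1.3475 -0.9143 +0.2600 +1.3239 +0.1422]
|roots of det(T-λI)|: 1.5763, 0.9031, 0.9031, 0.5383, 0.0510, 0.0000.
ρ(T) = max|λ| = 1.5763; 1.5763 > 1 ⇒ diverges.

1.5763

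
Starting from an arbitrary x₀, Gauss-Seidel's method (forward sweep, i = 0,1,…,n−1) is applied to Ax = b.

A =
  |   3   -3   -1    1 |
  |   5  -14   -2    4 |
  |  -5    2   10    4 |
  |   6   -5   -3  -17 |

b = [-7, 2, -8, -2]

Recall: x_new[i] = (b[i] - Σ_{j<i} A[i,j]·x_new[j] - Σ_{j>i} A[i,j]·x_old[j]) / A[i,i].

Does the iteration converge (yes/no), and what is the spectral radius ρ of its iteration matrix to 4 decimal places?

Diagonal D = diag(3, -14, 10, -17); L, U strict lower/upper.
Gauss-Seidel: T = -(D+L)⁻¹U, row 0 first, T[0,3] = -(1)/(3) = -0.3333; later rows by forward substitution.
  T[0,:] = [+0.0000, +1.0000, +0.3333, -0.3333]
  T[1,:] = [+0.0000, +0.3571, -0.0238, +0.1667]
  T[2,:] = [+0.0000, +0.4286, +0.1714, -0.6000]
  T[3,:] = [+0.0000, +0.1723, +0.0944, -0.0608]
eigenvalue magnitudes: 0.4218, 0.2187, 0.2187, 0.0000.
ρ(T) = max|λ| = 0.4218; 0.4218 < 1: convergent.

yes, ρ = 0.4218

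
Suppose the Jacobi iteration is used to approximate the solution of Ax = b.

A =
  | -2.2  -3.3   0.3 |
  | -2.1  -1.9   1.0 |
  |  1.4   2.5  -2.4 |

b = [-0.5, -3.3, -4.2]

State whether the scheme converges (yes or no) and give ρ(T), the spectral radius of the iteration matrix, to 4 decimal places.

no, ρ = 1.6322

Let D = diag(-2.2, -1.9, -2.4); L, U the strict triangles.
Jacobi T = -D⁻¹(L+U): T[1,0] = -(-2.1)/(-1.9) = -1.1053; T[1,1] = 0.
  T[0,:] = [+0.0000, -1.5000, +0.1364]
  T[1,:] = [-1.1053, +0.0000, +0.5263]
  T[2,:] = [+0.5833, +1.0417, +0.0000]
|roots of det(T-λI)|: 1.6322, 1.3524, 0.2797.
ρ(T) = max|λ| = 1.6322; 1.6322 > 1 ⇒ diverges.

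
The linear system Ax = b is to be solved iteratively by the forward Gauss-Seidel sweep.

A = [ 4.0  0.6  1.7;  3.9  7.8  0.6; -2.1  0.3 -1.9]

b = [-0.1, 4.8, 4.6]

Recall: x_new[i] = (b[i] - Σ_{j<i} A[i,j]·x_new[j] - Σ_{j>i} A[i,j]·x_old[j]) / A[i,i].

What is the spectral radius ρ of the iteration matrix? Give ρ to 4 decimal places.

Let D = diag(4, 7.8, -1.9); L, U the strict triangles.
Gauss-Seidel: T = -(D+L)⁻¹U, row 0 first, T[0,1] = -(0.6)/(4) = -0.1500; later rows by forward substitution.
  T[0,:] = [+0.0000 -0.1500 -0.4250]
  T[1,:] = [+0.0000 +0.0750 +0.1356]
  T[2,:] = [+0.0000 +0.1776 +0.4911]
|λ(T)| sorted: 0.5426, 0.0235, 0.0000.
spectral radius ρ = 0.5426; 0.5426 < 1 ⇒ converges.

0.5426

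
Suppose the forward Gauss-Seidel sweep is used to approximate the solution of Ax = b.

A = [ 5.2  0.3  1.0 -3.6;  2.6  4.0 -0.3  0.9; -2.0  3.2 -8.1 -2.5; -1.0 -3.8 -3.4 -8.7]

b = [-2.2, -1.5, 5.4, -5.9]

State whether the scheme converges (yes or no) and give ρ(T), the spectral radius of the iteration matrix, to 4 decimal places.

Diagonal D = diag(5.2, 4, -8.1, -8.7); L, U strict lower/upper.
Gauss-Seidel: T = -(D+L)⁻¹U, row 0 first, T[0,3] = -(-3.6)/(5.2) = +0.6923; later rows by forward substitution.
  T[0,:] = [+0.0000, -0.0577, -0.1923, +0.6923]
  T[1,:] = [+0.0000, +0.0375, +0.2000, -0.6750]
  T[2,:] = [+0.0000, +0.0291, +0.1265, -0.7462]
  T[3,:] = [+0.0000, -0.0211, -0.1147, +0.5069]
moduli |λ_i(T)| = 0.6961, 0.0321, 0.0069, 0.0000.
ρ = 0.6961; 0.6961 < 1, so it converges for any x₀.

yes, ρ = 0.6961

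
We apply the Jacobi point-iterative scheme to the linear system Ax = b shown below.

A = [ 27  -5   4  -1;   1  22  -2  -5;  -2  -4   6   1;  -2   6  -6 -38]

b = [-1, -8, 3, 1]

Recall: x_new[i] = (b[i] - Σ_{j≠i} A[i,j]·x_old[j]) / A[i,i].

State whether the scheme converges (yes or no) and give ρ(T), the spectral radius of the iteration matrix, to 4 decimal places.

Diagonal D = diag(27, 22, 6, -38); L, U strict lower/upper.
Jacobi: T = -D⁻¹(L+U), T[0,2] = -(4)/(27) = -0.1481; T[0,0] = 0.
  T[0,:] = [+0.0000, +0.1852, -0.1481, +0.0370]
  T[1,:] = [-0.0455, +0.0000, +0.0909, +0.2273]
  T[2,:] = [+0.3333, +0.6667, +0.0000, -0.1667]
  T[3,:] = [-0.0526, +0.1579, -0.1579, +0.0000]
|roots of det(T-λI)|: 0.3655, 0.2181, 0.2181, 0.0807.
spectral radius ρ = 0.3655; 0.3655 < 1 ⇒ converges.

yes, ρ = 0.3655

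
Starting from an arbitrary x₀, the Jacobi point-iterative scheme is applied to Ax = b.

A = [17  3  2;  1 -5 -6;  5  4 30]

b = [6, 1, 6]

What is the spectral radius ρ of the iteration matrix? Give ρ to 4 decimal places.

Diagonal D = diag(17, -5, 30); L, U strict lower/upper.
T_J = -D⁻¹(L+U): T[1,2] = -(-6)/(-5) = -1.2000; T[1,1] = 0.
  T[0,:] = [+0.0000, -0.1765, -0.1176]
  T[1,:] = [+0.2000, +0.0000, -1.2000]
  T[2,:] = [-0.1667, -0.1333, +0.0000]
|roots of det(T-λI)|: 0.4624, 0.2637, 0.2637.
ρ = 0.4624; 0.4624 < 1: convergent.

0.4624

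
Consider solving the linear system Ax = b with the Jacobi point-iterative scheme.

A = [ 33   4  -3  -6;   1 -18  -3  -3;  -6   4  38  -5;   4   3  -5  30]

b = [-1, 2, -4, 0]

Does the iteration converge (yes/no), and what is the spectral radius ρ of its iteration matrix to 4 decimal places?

Let D = diag(33, -18, 38, 30); L, U the strict triangles.
Jacobi: T = -D⁻¹(L+U), T[1,0] = -(1)/(-18) = +0.0556; T[1,1] = 0.
  T[0,:] = [+0.0000, -0.1212, +0.0909, +0.1818]
  T[1,:] = [+0.0556, +0.0000, -0.1667, -0.1667]
  T[2,:] = [+0.1579, -0.1053, +0.0000, +0.1316]
  T[3,:] = [-0.1333, -0.1000, +0.1667, +0.0000]
|λ(T)| sorted: 0.2712, 0.1255, 0.1255, 0.1248.
ρ = 0.2712; 0.2712 < 1, so it converges for any x₀.

yes, ρ = 0.2712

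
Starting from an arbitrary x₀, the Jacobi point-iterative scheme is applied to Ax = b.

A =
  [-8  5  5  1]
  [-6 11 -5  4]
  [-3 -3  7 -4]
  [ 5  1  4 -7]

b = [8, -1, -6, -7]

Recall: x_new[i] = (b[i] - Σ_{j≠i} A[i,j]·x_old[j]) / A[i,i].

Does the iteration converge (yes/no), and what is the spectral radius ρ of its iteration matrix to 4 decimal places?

Write A = D+L+U with D = diag(-8, 11, 7, -7).
T_J = -D⁻¹(L+U): T[2,1] = -(-3)/(7) = +0.4286; T[2,2] = 0.
  T[0,:] = [+0.0000, +0.6250, +0.6250, +0.1250]
  T[1,:] = [+0.5455, +0.0000, +0.4545, -0.3636]
  T[2,:] = [+0.4286, +0.4286, +0.0000, +0.5714]
  T[3,:] = [+0.7143, +0.1429, +0.5714, +0.0000]
|λ(T)| sorted: 1.1864, 0.7581, 0.5754, 0.1470.
spectral radius ρ = 1.1864; 1.1864 > 1, so it fails to converge.

no, ρ = 1.1864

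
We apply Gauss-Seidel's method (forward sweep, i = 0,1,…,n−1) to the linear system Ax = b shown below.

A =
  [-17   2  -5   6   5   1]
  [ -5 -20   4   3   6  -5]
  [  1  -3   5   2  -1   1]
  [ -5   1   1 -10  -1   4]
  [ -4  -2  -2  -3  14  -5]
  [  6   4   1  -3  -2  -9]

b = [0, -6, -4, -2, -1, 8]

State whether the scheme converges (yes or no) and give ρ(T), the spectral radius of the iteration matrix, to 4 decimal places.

Split A = D + L + U, D = diag(-17, -20, 5, -10, 14, -9).
Gauss-Seidel: T = -(D+L)⁻¹U, row 0 first, T[0,4] = -(5)/(-17) = +0.2941; later rows by forward substitution.
  T[0,:] = [+0.0000 +0.1176 -0.2941 +0.3529 +0.2941 +0.0588]
  T[1,:] = [+0.0000 -0.0294 +0.2735 +0.0618 +0.2265 -0.2647]
  T[2,:] = [+0.0000 -0.0412 +0.2229 -0.4335 +0.2771 -0.3706]
  T[3,:] = [+0.0000 -0.0659 +0.1967 -0.2136 -0.1967 +0.3071]
  T[4,:] = [+0.0000 +0.0094 +0.0290 +0.0019 +0.1138 +0.3490]
  T[5,:] = [+0.0000 +0.0807 -0.1218 +0.2854 +0.3678 -0.2995]
|λ(T)| sorted: 0.6798, 0.3322, 0.2260, 0.2260, 0.0194, 0.0000.
ρ(T) = max|λ| = 0.6798; 0.6798 < 1, so it converges for any x₀.

yes, ρ = 0.6798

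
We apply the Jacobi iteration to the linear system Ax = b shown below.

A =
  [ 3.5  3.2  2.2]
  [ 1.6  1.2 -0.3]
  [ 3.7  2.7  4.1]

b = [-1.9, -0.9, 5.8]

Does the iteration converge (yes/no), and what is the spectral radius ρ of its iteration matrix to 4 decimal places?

no, ρ = 1.3690

A = D + L + U where D = diag(3.5, 1.2, 4.1).
Jacobi: T = -D⁻¹(L+U), T[1,0] = -(1.6)/(1.2) = -1.3333; T[1,1] = 0.
  T[0,:] = [+0.0000, -0.9143, -0.6286]
  T[1,:] = [-1.3333, +0.0000, +0.2500]
  T[2,:] = [-0.9024, -0.6585, +0.0000]
eigenvalue magnitudes: 1.3690, 1.1493, 0.2197.
spectral radius ρ = 1.3690; 1.3690 > 1, so it fails to converge.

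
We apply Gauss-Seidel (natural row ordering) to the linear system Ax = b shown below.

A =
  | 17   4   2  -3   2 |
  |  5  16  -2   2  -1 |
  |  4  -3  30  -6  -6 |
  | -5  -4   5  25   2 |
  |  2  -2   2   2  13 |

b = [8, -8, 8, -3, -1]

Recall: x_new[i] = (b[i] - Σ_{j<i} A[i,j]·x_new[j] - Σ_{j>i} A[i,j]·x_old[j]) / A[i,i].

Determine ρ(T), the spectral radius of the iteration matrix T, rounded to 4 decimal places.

0.2382

Write A = D+L+U with D = diag(17, 16, 30, 25, 13).
GS T = -(D+L)⁻¹U: row 0 first, T[0,2] = -(2)/(17) = -0.1176; later rows by forward substitution.
  T[0,:] = [+0.0000  -0.2353  -0.1176  +0.1765  -0.1176]
  T[1,:] = [+0.0000  +0.0735  +0.1618  -0.1801  +0.0993]
  T[2,:] = [+0.0000  +0.0387  +0.0319  +0.1585  +0.2256]
  T[3,:] = [+0.0000  -0.0430  -0.0040  -0.0252  -0.1328]
  T[4,:] = [+0.0000  +0.0482  +0.0387  -0.0754  +0.0191]
|roots of det(T-λI)|: 0.2382, 0.1421, 0.0478, 0.0447, 0.0000.
ρ = 0.2382; 0.2382 < 1, so it converges for any x₀.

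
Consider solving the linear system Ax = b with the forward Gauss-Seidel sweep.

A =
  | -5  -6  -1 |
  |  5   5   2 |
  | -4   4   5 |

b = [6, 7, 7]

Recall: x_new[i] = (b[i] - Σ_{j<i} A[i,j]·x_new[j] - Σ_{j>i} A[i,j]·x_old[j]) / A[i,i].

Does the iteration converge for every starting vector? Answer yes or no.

no

Let D = diag(-5, 5, 5); L, U the strict triangles.
T_GS = -(D+L)⁻¹U: row 0 first, T[0,1] = -(-6)/(-5) = -1.2000; later rows by forward substitution.
  T[0,:] = [+0.0000, -1.2000, -0.2000]
  T[1,:] = [+0.0000, +1.2000, -0.2000]
  T[2,:] = [+0.0000, -1.9200, +0.0000]
|roots of det(T-λI)|: 1.4626, 0.2626, 0.0000.
ρ(T) = max|λ| = 1.4626; 1.4626 > 1 ⇒ diverges.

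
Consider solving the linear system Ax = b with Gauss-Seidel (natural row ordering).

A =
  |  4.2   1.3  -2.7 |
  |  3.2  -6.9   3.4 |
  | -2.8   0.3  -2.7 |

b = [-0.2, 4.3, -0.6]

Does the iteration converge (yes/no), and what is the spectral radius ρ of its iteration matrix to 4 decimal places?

Let D = diag(4.2, -6.9, -2.7); L, U the strict triangles.
Gauss-Seidel: T = -(D+L)⁻¹U, row 0 first, T[0,1] = -(1.3)/(4.2) = -0.3095; later rows by forward substitution.
  T[0,:] = [+0.0000 -0.3095 +0.6429]
  T[1,:] = [+0.0000 -0.1435 +0.7909]
  T[2,:] = [+0.0000 +0.3050 -0.5788]
|λ(T)| sorted: 0.8984, 0.1761, 0.0000.
ρ = 0.8984; 0.8984 < 1: convergent.

yes, ρ = 0.8984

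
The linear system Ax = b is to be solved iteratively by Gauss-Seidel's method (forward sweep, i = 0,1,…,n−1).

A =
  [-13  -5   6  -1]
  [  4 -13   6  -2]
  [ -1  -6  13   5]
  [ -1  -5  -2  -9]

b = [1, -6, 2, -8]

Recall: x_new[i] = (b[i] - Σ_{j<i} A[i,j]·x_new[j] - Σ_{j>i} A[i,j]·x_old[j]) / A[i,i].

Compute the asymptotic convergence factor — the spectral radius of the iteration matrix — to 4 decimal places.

0.6127

Let D = diag(-13, -13, 13, -9); L, U the strict triangles.
T_GS = -(D+L)⁻¹U: row 0 first, T[0,3] = -(-1)/(-13) = -0.0769; later rows by forward substitution.
  T[0,:] = [+0.0000  -0.3846  +0.4615  -0.0769]
  T[1,:] = [+0.0000  -0.1183  +0.6036  -0.1775]
  T[2,:] = [+0.0000  -0.0842  +0.3141  -0.4725]
  T[3,:] = [+0.0000  +0.1272  -0.4564  +0.2122]
moduli |λ_i(T)| = 0.6127, 0.2536, 0.0488, 0.0000.
ρ = 0.6127; 0.6127 < 1: convergent.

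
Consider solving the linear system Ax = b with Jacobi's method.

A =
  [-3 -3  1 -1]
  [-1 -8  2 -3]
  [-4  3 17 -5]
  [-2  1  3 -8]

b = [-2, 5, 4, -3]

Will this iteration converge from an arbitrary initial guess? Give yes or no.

yes

Write A = D+L+U with D = diag(-3, -8, 17, -8).
Jacobi T = -D⁻¹(L+U): T[1,0] = -(-1)/(-8) = -0.1250; T[1,1] = 0.
  T[0,:] = [+0.0000 -1.0000 +0.3333 -0.3333]
  T[1,:] = [-0.1250 +0.0000 +0.2500 -0.3750]
  T[2,:] = [+0.2353 -0.1765 +0.0000 +0.2941]
  T[3,:] = [-0.2500 +0.1250 +0.3750 +0.0000]
|λ(T)| sorted: 0.7578, 0.3547, 0.3547, 0.3438.
spectral radius ρ = 0.7578; 0.7578 < 1 ⇒ converges.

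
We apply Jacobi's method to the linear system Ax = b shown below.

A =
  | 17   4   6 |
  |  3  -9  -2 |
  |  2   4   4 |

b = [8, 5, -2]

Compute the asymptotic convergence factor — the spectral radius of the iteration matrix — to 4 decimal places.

0.6751

Diagonal D = diag(17, -9, 4); L, U strict lower/upper.
T_J = -D⁻¹(L+U): T[2,0] = -(2)/(4) = -0.5000; T[2,2] = 0.
  T[0,:] = [+0.0000, -0.2353, -0.3529]
  T[1,:] = [+0.3333, +0.0000, -0.2222]
  T[2,:] = [-0.5000, -1.0000, +0.0000]
|eigenvalues of T|: 0.6751, 0.3682, 0.3682.
ρ(T) = max|λ| = 0.6751; 0.6751 < 1: convergent.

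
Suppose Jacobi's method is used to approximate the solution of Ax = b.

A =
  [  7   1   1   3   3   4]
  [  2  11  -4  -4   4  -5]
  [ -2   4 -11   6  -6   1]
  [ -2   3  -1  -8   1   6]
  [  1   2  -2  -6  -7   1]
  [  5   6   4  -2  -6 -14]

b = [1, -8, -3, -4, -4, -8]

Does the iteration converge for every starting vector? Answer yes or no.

no

Let D = diag(7, 11, -11, -8, -7, -14); L, U the strict triangles.
T_J = -D⁻¹(L+U): T[3,1] = -(3)/(-8) = +0.3750; T[3,3] = 0.
  T[0,:] = [+0.0000, -0.1429, -0.1429, -0.4286, -0.4286, -0.5714]
  T[1,:] = [-0.1818, +0.0000, +0.3636, +0.3636, -0.3636, +0.4545]
  T[2,:] = [-0.1818, +0.3636, +0.0000, +0.5455, -0.5455, +0.0909]
  T[3,:] = [-0.2500, +0.3750, -0.1250, +0.0000, +0.1250, +0.7500]
  T[4,:] = [+0.1429, +0.2857, -0.2857, -0.8571, +0.0000, +0.1429]
  T[5,:] = [+0.3571, +0.4286, +0.2857, -0.1429, -0.4286, +0.0000]
eigenvalue magnitudes: 1.1406, 0.9040, 0.9040, 0.5293, 0.5293, 0.0489.
spectral radius ρ = 1.1406; 1.1406 > 1: divergent.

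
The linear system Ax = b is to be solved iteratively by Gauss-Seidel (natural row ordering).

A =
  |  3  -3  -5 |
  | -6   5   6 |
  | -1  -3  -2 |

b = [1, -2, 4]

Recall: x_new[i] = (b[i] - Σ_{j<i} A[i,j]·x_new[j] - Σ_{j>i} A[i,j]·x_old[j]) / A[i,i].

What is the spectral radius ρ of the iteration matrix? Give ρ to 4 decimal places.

Write A = D+L+U with D = diag(3, 5, -2).
Gauss-Seidel: T = -(D+L)⁻¹U, row 0 first, T[0,1] = -(-3)/(3) = +1.0000; later rows by forward substitution.
  T[0,:] = [+0.0000  +1.0000  +1.6667]
  T[1,:] = [+0.0000  +1.2000  +0.8000]
  T[2,:] = [+0.0000  -2.3000  -2.0333]
eigenvalue magnitudes: 1.2962, 0.4629, 0.0000.
spectral radius ρ = 1.2962; 1.2962 > 1, so it fails to converge.

1.2962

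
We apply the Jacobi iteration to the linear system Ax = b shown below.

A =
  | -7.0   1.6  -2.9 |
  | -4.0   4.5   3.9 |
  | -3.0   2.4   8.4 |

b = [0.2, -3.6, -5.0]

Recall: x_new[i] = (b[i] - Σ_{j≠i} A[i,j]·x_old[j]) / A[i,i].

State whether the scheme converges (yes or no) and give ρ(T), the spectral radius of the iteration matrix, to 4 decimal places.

A = D + L + U where D = diag(-7, 4.5, 8.4).
Jacobi T = -D⁻¹(L+U): T[0,1] = -(1.6)/(-7) = +0.2286; T[0,0] = 0.
  T[0,:] = [+0.0000, +0.2286, -0.4143]
  T[1,:] = [+0.8889, +0.0000, -0.8667]
  T[2,:] = [+0.3571, -0.2857, +0.0000]
|roots of det(T-λI)|: 0.6002, 0.4808, 0.1194.
ρ(T) = max|λ| = 0.6002; 0.6002 < 1, so it converges for any x₀.

yes, ρ = 0.6002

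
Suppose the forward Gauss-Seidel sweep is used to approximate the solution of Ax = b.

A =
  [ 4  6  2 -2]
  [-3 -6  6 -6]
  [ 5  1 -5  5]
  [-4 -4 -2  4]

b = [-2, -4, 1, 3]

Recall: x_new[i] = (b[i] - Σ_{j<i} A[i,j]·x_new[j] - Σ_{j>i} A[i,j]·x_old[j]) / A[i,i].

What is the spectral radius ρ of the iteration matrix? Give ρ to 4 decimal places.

A = D + L + U where D = diag(4, -6, -5, 4).
T_GS = -(D+L)⁻¹U: row 0 first, T[0,1] = -(6)/(4) = -1.5000; later rows by forward substitution.
  T[0,:] = [+0.0000, -1.5000, -0.5000, +0.5000]
  T[1,:] = [+0.0000, +0.7500, +1.2500, -1.2500]
  T[2,:] = [+0.0000, -1.3500, -0.2500, +1.2500]
  T[3,:] = [+0.0000, -1.4250, +0.6250, -0.1250]
|roots of det(T-λI)|: 1.3262, 1.0635, 1.0635, 0.0000.
spectral radius ρ = 1.3262; 1.3262 > 1 ⇒ diverges.

1.3262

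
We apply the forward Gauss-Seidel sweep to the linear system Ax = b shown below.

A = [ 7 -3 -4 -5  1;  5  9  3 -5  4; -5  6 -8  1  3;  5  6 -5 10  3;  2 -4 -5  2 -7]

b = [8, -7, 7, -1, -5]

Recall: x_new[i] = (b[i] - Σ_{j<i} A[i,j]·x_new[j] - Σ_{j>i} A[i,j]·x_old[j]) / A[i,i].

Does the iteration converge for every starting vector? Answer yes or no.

Let D = diag(7, 9, -8, 10, -7); L, U the strict triangles.
Gauss-Seidel: T = -(D+L)⁻¹U, row 0 first, T[0,1] = -(-3)/(7) = +0.4286; later rows by forward substitution.
  T[0,:] = [+0.0000  +0.4286  +0.5714  +0.7143  -0.1429]
  T[1,:] = [+0.0000  -0.2381  -0.6508  +0.1587  -0.3651]
  T[2,:] = [+0.0000  -0.4464  -0.8452  -0.2024  +0.1905]
  T[3,:] = [+0.0000  -0.2946  -0.3179  -0.5536  +0.0857]
  T[4,:] = [+0.0000  +0.4932  +1.0481  +0.0998  +0.0562]
|roots of det(T-λI)|: 1.2473, 0.4274, 0.1184, 0.0243, 0.0000.
ρ = 1.2473; 1.2473 > 1: divergent.

no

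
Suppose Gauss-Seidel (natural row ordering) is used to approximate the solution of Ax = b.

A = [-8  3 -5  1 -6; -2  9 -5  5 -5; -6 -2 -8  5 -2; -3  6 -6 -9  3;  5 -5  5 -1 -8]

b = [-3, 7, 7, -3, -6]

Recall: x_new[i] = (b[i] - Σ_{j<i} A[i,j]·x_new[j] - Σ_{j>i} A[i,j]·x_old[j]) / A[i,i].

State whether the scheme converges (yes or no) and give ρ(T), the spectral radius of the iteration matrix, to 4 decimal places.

no, ρ = 1.5505

Split A = D + L + U, D = diag(-8, 9, -8, -9, -8).
T_GS = -(D+L)⁻¹U: row 0 first, T[0,1] = -(3)/(-8) = +0.3750; later rows by forward substitution.
  T[0,:] = [+0.0000  +0.3750  -0.6250  +0.1250  -0.7500]
  T[1,:] = [+0.0000  +0.0833  +0.4167  -0.5278  +0.3889]
  T[2,:] = [+0.0000  -0.3021  +0.3646  +0.6632  +0.2153]
  T[3,:] = [+0.0000  +0.1319  +0.2431  -0.8356  +0.6991]
  T[4,:] = [+0.0000  -0.0230  -0.4536  +0.9269  -0.6646]
eigenvalue magnitudes: 1.5505, 0.3607, 0.3607, 0.1345, 0.0000.
spectral radius ρ = 1.5505; 1.5505 > 1, so it fails to converge.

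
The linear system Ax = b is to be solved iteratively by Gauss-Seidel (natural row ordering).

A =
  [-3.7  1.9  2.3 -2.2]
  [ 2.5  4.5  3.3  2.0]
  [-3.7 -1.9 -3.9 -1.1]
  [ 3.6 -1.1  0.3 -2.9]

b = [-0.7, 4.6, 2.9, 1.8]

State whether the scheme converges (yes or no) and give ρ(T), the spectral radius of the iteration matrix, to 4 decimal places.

no, ρ = 1.2750

Split A = D + L + U, D = diag(-3.7, 4.5, -3.9, -2.9).
GS T = -(D+L)⁻¹U: row 0 first, T[0,1] = -(1.9)/(-3.7) = +0.5135; later rows by forward substitution.
  T[0,:] = [+0.0000 +0.5135 +0.6216 -0.5946]
  T[1,:] = [+0.0000 -0.2853 -1.0787 -0.1141]
  T[2,:] = [+0.0000 -0.3482 -0.0642 +0.3376]
  T[3,:] = [+0.0000 +0.7097 +1.1742 -0.6599]
|λ(T)| sorted: 1.2750, 0.4807, 0.2151, 0.0000.
spectral radius ρ = 1.2750; 1.2750 > 1, so it fails to converge.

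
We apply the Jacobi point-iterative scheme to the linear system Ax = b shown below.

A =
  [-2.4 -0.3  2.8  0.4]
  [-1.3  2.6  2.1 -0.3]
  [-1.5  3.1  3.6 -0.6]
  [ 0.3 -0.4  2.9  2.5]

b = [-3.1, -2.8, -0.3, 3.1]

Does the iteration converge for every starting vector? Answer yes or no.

Let D = diag(-2.4, 2.6, 3.6, 2.5); L, U the strict triangles.
Jacobi: T = -D⁻¹(L+U), T[0,2] = -(2.8)/(-2.4) = +1.1667; T[0,0] = 0.
  T[0,:] = [+0.0000  -0.1250  +1.1667  +0.1667]
  T[1,:] = [+0.5000  +0.0000  -0.8077  +0.1154]
  T[2,:] = [+0.4167  -0.8611  +0.0000  +0.1667]
  T[3,:] = [-0.1200  +0.1600  -1.1600  +0.0000]
|eigenvalues of T|: 1.1767, 0.6914, 0.3533, 0.3533.
ρ(T) = max|λ| = 1.1767; 1.1767 > 1, so it fails to converge.

no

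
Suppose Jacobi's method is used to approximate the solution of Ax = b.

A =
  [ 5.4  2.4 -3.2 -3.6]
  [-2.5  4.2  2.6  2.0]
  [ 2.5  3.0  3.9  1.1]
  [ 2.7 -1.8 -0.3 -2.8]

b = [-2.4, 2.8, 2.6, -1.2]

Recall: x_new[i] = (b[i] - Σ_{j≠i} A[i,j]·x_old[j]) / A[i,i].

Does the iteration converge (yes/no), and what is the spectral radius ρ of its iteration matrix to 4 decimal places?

no, ρ = 1.1768

Write A = D+L+U with D = diag(5.4, 4.2, 3.9, -2.8).
T_J = -D⁻¹(L+U): T[1,3] = -(2)/(4.2) = -0.4762; T[1,1] = 0.
  T[0,:] = [+0.0000 -0.4444 +0.5926 +0.6667]
  T[1,:] = [+0.5952 +0.0000 -0.6190 -0.4762]
  T[2,:] = [-0.6410 -0.7692 +0.0000 -0.2821]
  T[3,:] = [+0.9643 -0.6429 -0.1071 +0.0000]
|λ(T)| sorted: 1.1768, 0.8566, 0.8566, 0.1230.
ρ(T) = max|λ| = 1.1768; 1.1768 > 1: divergent.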